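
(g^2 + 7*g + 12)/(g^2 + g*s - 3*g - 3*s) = (g^2 + 7*g + 12)/(g^2 + g*s - 3*g - 3*s)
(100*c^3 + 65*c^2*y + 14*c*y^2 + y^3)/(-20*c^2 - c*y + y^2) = (25*c^2 + 10*c*y + y^2)/(-5*c + y)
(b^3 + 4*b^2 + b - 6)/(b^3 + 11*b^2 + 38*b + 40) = (b^2 + 2*b - 3)/(b^2 + 9*b + 20)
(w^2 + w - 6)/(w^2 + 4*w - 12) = (w + 3)/(w + 6)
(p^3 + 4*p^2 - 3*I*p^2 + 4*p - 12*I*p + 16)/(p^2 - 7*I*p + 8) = (p^2 + 4*p*(1 - I) - 16*I)/(p - 8*I)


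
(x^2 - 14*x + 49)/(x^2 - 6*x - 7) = (x - 7)/(x + 1)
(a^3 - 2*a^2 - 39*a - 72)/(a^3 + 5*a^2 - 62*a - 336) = (a^2 + 6*a + 9)/(a^2 + 13*a + 42)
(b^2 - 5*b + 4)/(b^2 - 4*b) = (b - 1)/b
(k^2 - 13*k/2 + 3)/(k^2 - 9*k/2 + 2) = (k - 6)/(k - 4)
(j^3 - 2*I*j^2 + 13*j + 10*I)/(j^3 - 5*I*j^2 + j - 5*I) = (j + 2*I)/(j - I)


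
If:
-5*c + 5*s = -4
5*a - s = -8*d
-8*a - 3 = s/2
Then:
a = -s/16 - 3/8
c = s + 4/5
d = 21*s/128 + 15/64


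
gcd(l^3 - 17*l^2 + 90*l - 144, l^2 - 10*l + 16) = l - 8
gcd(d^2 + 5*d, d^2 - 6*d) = d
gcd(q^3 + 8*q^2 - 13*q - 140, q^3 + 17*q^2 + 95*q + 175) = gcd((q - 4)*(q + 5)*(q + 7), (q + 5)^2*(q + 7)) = q^2 + 12*q + 35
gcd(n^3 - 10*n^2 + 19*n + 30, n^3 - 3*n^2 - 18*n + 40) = n - 5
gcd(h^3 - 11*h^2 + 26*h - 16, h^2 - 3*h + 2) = h^2 - 3*h + 2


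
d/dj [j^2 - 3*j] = 2*j - 3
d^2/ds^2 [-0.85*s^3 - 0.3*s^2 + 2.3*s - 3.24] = -5.1*s - 0.6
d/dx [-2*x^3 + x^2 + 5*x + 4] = -6*x^2 + 2*x + 5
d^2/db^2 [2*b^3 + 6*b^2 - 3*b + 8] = 12*b + 12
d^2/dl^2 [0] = 0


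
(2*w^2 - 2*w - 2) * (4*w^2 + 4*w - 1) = 8*w^4 - 18*w^2 - 6*w + 2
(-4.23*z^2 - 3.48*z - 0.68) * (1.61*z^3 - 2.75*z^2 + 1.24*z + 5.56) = -6.8103*z^5 + 6.0297*z^4 + 3.23*z^3 - 25.964*z^2 - 20.192*z - 3.7808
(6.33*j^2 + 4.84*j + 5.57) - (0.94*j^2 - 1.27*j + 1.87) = 5.39*j^2 + 6.11*j + 3.7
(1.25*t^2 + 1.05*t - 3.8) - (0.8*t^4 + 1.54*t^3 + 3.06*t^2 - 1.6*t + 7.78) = -0.8*t^4 - 1.54*t^3 - 1.81*t^2 + 2.65*t - 11.58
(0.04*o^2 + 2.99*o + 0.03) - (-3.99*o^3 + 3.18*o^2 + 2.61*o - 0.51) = 3.99*o^3 - 3.14*o^2 + 0.38*o + 0.54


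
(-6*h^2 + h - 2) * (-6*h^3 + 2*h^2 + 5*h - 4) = 36*h^5 - 18*h^4 - 16*h^3 + 25*h^2 - 14*h + 8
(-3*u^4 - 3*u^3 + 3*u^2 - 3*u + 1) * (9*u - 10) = -27*u^5 + 3*u^4 + 57*u^3 - 57*u^2 + 39*u - 10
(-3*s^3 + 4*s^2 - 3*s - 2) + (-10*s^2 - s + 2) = -3*s^3 - 6*s^2 - 4*s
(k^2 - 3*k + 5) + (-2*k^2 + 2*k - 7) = -k^2 - k - 2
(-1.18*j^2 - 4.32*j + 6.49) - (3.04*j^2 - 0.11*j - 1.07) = -4.22*j^2 - 4.21*j + 7.56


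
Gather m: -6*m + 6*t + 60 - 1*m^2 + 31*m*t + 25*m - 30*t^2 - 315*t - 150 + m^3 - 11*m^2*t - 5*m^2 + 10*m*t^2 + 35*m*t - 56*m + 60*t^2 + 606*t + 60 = m^3 + m^2*(-11*t - 6) + m*(10*t^2 + 66*t - 37) + 30*t^2 + 297*t - 30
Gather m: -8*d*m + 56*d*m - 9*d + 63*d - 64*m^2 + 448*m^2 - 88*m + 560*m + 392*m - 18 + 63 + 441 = 54*d + 384*m^2 + m*(48*d + 864) + 486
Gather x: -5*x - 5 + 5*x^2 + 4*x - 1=5*x^2 - x - 6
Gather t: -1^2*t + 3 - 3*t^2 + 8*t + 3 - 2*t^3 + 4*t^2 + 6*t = -2*t^3 + t^2 + 13*t + 6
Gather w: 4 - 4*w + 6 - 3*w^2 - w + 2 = -3*w^2 - 5*w + 12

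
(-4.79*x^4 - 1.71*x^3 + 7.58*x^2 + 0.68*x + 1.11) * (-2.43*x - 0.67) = 11.6397*x^5 + 7.3646*x^4 - 17.2737*x^3 - 6.731*x^2 - 3.1529*x - 0.7437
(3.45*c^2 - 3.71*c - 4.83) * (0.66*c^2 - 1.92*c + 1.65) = 2.277*c^4 - 9.0726*c^3 + 9.6279*c^2 + 3.1521*c - 7.9695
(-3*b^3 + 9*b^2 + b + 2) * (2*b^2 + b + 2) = -6*b^5 + 15*b^4 + 5*b^3 + 23*b^2 + 4*b + 4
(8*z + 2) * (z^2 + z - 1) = 8*z^3 + 10*z^2 - 6*z - 2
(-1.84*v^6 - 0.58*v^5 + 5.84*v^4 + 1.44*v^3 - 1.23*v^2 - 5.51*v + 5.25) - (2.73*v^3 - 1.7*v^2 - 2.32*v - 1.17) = -1.84*v^6 - 0.58*v^5 + 5.84*v^4 - 1.29*v^3 + 0.47*v^2 - 3.19*v + 6.42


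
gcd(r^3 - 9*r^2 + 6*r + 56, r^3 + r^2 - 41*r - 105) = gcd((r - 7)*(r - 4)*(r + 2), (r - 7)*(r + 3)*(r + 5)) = r - 7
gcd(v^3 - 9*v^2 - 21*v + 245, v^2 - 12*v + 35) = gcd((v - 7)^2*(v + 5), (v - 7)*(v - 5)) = v - 7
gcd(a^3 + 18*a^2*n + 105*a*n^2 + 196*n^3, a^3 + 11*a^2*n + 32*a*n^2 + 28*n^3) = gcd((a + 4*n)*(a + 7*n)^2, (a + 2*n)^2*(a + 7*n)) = a + 7*n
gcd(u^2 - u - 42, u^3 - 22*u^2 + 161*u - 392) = u - 7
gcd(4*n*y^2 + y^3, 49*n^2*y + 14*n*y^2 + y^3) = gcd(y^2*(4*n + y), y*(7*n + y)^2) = y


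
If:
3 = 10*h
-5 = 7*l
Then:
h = 3/10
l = -5/7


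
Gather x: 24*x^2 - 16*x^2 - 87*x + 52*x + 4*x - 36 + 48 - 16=8*x^2 - 31*x - 4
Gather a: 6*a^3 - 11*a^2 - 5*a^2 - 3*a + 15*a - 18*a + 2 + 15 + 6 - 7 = 6*a^3 - 16*a^2 - 6*a + 16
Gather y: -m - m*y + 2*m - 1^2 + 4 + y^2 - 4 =-m*y + m + y^2 - 1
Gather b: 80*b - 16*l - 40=80*b - 16*l - 40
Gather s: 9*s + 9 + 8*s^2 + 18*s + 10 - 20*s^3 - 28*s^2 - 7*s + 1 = -20*s^3 - 20*s^2 + 20*s + 20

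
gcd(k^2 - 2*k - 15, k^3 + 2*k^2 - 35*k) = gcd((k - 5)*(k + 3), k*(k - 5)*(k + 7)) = k - 5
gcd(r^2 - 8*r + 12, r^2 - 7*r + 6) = r - 6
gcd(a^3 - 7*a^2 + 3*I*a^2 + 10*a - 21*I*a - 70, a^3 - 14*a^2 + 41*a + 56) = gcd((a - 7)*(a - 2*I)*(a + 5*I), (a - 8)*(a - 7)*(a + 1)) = a - 7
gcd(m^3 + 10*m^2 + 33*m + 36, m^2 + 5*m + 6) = m + 3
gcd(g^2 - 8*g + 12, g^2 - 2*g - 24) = g - 6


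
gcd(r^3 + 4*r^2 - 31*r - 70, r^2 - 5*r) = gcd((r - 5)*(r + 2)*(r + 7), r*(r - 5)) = r - 5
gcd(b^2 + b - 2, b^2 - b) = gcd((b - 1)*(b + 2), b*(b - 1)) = b - 1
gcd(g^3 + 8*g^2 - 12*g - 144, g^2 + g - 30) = g + 6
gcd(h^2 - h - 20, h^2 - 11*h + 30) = h - 5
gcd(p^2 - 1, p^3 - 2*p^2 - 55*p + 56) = p - 1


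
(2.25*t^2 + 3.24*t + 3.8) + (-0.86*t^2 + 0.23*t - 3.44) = 1.39*t^2 + 3.47*t + 0.36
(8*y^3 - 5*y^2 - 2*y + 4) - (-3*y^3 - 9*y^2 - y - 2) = 11*y^3 + 4*y^2 - y + 6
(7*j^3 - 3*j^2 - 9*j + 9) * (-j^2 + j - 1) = -7*j^5 + 10*j^4 - j^3 - 15*j^2 + 18*j - 9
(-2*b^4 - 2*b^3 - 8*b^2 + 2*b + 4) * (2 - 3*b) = 6*b^5 + 2*b^4 + 20*b^3 - 22*b^2 - 8*b + 8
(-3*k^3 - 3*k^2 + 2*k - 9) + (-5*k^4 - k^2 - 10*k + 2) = -5*k^4 - 3*k^3 - 4*k^2 - 8*k - 7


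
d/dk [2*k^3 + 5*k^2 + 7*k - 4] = 6*k^2 + 10*k + 7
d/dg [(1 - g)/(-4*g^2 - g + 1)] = (4*g^2 + g - (g - 1)*(8*g + 1) - 1)/(4*g^2 + g - 1)^2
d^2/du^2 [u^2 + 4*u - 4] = 2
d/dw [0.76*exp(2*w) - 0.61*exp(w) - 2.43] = (1.52*exp(w) - 0.61)*exp(w)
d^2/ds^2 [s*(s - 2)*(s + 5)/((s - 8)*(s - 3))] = 48*(5*s^3 - 42*s^2 + 102*s - 38)/(s^6 - 33*s^5 + 435*s^4 - 2915*s^3 + 10440*s^2 - 19008*s + 13824)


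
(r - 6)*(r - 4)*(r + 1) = r^3 - 9*r^2 + 14*r + 24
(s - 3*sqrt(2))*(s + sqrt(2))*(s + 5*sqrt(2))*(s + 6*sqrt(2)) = s^4 + 9*sqrt(2)*s^3 + 10*s^2 - 186*sqrt(2)*s - 360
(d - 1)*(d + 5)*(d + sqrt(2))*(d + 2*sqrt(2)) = d^4 + 4*d^3 + 3*sqrt(2)*d^3 - d^2 + 12*sqrt(2)*d^2 - 15*sqrt(2)*d + 16*d - 20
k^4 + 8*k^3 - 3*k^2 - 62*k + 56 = (k - 2)*(k - 1)*(k + 4)*(k + 7)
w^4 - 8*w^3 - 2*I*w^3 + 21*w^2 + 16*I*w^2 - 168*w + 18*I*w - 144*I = (w - 8)*(w - 6*I)*(w + I)*(w + 3*I)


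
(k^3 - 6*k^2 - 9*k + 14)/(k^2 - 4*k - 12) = (k^2 - 8*k + 7)/(k - 6)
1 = 1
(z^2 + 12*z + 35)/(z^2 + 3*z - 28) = (z + 5)/(z - 4)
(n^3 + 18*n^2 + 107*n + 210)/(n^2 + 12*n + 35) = n + 6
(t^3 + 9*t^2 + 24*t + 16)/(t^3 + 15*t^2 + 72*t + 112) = (t + 1)/(t + 7)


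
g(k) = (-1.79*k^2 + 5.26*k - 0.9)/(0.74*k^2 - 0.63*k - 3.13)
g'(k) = (0.63 - 1.48*k)*(-1.79*k^2 + 5.26*k - 0.9)/(0.74*k^2 - 0.63*k - 3.13)^2 + (5.26 - 3.58*k)/(0.74*k^2 - 0.63*k - 3.13)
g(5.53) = -1.66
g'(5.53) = -0.13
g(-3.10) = -5.80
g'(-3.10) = -2.34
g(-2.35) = -9.50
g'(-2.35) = -10.40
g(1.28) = -1.06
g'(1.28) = -0.74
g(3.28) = -1.05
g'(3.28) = -0.74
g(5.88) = -1.70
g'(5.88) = -0.11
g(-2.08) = -14.17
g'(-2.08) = -28.84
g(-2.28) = -10.31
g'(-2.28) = -12.94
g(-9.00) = -3.09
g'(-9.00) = -0.09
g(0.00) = 0.29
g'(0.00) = -1.74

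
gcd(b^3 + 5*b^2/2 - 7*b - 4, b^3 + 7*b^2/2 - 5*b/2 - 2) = b^2 + 9*b/2 + 2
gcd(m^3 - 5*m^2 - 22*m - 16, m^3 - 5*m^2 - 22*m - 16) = m^3 - 5*m^2 - 22*m - 16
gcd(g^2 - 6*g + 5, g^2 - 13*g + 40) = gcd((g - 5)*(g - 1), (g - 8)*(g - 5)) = g - 5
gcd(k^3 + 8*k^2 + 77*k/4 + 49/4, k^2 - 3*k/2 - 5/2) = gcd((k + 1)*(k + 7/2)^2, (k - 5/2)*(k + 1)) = k + 1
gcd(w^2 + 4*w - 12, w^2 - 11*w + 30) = 1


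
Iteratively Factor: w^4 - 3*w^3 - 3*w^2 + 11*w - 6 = (w - 1)*(w^3 - 2*w^2 - 5*w + 6) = (w - 1)^2*(w^2 - w - 6) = (w - 1)^2*(w + 2)*(w - 3)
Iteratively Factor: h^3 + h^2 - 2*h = (h + 2)*(h^2 - h) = (h - 1)*(h + 2)*(h)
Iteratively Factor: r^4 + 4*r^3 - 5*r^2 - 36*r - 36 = (r + 3)*(r^3 + r^2 - 8*r - 12) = (r - 3)*(r + 3)*(r^2 + 4*r + 4) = (r - 3)*(r + 2)*(r + 3)*(r + 2)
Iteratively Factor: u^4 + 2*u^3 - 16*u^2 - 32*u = (u)*(u^3 + 2*u^2 - 16*u - 32) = u*(u - 4)*(u^2 + 6*u + 8) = u*(u - 4)*(u + 2)*(u + 4)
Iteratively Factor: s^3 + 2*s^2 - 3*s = (s - 1)*(s^2 + 3*s) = (s - 1)*(s + 3)*(s)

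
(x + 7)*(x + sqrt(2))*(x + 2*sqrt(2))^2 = x^4 + 7*x^3 + 5*sqrt(2)*x^3 + 16*x^2 + 35*sqrt(2)*x^2 + 8*sqrt(2)*x + 112*x + 56*sqrt(2)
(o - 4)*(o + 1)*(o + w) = o^3 + o^2*w - 3*o^2 - 3*o*w - 4*o - 4*w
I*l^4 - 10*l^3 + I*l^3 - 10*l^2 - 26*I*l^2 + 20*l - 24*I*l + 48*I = (l + 2)*(l + 4*I)*(l + 6*I)*(I*l - I)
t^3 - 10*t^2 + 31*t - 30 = (t - 5)*(t - 3)*(t - 2)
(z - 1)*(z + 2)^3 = z^4 + 5*z^3 + 6*z^2 - 4*z - 8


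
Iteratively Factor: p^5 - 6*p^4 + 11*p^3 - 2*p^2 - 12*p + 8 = (p - 2)*(p^4 - 4*p^3 + 3*p^2 + 4*p - 4) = (p - 2)^2*(p^3 - 2*p^2 - p + 2) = (p - 2)^2*(p - 1)*(p^2 - p - 2) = (p - 2)^2*(p - 1)*(p + 1)*(p - 2)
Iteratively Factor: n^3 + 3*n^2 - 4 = (n + 2)*(n^2 + n - 2) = (n + 2)^2*(n - 1)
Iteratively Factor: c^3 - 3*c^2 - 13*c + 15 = (c - 1)*(c^2 - 2*c - 15) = (c - 1)*(c + 3)*(c - 5)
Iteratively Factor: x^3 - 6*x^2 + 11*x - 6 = (x - 2)*(x^2 - 4*x + 3) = (x - 2)*(x - 1)*(x - 3)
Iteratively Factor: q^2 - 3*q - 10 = (q - 5)*(q + 2)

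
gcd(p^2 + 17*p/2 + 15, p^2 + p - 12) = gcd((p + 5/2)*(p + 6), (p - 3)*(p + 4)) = 1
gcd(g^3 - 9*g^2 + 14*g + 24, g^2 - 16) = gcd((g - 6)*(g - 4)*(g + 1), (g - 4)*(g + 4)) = g - 4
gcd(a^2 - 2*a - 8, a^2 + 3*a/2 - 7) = 1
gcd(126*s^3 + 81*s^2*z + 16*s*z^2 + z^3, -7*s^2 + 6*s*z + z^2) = 7*s + z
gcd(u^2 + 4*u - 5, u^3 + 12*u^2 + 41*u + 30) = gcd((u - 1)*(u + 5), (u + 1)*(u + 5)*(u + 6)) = u + 5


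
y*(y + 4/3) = y^2 + 4*y/3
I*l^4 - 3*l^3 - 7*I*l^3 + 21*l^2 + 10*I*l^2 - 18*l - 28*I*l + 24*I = (l - 6)*(l - 1)*(l + 4*I)*(I*l + 1)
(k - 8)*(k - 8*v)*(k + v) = k^3 - 7*k^2*v - 8*k^2 - 8*k*v^2 + 56*k*v + 64*v^2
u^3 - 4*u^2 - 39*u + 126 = (u - 7)*(u - 3)*(u + 6)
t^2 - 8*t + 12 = (t - 6)*(t - 2)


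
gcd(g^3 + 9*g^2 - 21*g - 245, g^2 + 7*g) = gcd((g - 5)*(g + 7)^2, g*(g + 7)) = g + 7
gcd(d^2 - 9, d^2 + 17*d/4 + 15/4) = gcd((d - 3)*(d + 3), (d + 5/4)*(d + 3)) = d + 3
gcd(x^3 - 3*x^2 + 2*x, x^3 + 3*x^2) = x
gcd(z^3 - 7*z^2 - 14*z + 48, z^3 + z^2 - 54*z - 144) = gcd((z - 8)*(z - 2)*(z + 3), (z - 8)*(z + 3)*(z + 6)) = z^2 - 5*z - 24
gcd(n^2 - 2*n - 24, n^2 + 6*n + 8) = n + 4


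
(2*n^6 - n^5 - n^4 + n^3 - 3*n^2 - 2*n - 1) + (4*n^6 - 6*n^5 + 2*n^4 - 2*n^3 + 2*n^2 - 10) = 6*n^6 - 7*n^5 + n^4 - n^3 - n^2 - 2*n - 11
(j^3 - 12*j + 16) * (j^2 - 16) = j^5 - 28*j^3 + 16*j^2 + 192*j - 256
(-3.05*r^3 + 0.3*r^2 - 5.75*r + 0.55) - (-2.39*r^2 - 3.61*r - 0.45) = -3.05*r^3 + 2.69*r^2 - 2.14*r + 1.0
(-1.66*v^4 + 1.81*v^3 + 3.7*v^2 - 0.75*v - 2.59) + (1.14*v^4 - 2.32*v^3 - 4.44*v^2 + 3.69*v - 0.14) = -0.52*v^4 - 0.51*v^3 - 0.74*v^2 + 2.94*v - 2.73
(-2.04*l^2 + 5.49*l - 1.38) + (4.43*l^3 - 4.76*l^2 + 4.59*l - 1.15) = 4.43*l^3 - 6.8*l^2 + 10.08*l - 2.53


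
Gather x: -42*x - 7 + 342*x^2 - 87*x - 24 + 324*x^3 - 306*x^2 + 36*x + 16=324*x^3 + 36*x^2 - 93*x - 15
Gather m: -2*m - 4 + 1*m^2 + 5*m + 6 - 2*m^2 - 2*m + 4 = -m^2 + m + 6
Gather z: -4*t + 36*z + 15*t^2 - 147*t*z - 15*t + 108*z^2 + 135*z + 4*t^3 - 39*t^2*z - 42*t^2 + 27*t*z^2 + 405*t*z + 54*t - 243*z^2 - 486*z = 4*t^3 - 27*t^2 + 35*t + z^2*(27*t - 135) + z*(-39*t^2 + 258*t - 315)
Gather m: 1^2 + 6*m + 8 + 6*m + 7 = 12*m + 16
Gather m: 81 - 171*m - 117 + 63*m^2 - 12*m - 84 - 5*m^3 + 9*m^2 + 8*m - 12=-5*m^3 + 72*m^2 - 175*m - 132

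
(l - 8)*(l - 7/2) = l^2 - 23*l/2 + 28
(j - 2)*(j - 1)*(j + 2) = j^3 - j^2 - 4*j + 4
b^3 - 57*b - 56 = (b - 8)*(b + 1)*(b + 7)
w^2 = w^2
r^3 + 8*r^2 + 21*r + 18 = (r + 2)*(r + 3)^2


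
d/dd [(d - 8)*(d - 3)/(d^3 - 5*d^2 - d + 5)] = ((d - 8)*(d - 3)*(-3*d^2 + 10*d + 1) + (2*d - 11)*(d^3 - 5*d^2 - d + 5))/(d^3 - 5*d^2 - d + 5)^2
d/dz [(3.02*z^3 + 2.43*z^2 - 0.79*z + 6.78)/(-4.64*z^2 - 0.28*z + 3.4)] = (-14.0128*z^4 - 1.6912*z^3 + 26.458*z^2 + 79.4424*z - 0.7876)/(21.5296*z^4 + 2.5984*z^3 - 31.4736*z^2 - 1.904*z + 11.56)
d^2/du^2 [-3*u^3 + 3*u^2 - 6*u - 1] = 6 - 18*u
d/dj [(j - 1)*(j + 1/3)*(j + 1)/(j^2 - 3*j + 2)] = (j^2 - 4*j - 3)/(j^2 - 4*j + 4)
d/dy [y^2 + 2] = 2*y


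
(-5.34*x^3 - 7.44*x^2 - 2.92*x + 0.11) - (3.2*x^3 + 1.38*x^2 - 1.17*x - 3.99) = -8.54*x^3 - 8.82*x^2 - 1.75*x + 4.1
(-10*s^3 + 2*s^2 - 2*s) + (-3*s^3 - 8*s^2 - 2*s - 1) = -13*s^3 - 6*s^2 - 4*s - 1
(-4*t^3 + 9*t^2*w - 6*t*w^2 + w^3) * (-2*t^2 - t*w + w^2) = 8*t^5 - 14*t^4*w - t^3*w^2 + 13*t^2*w^3 - 7*t*w^4 + w^5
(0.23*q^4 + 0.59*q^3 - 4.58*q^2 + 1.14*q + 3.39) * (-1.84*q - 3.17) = -0.4232*q^5 - 1.8147*q^4 + 6.5569*q^3 + 12.421*q^2 - 9.8514*q - 10.7463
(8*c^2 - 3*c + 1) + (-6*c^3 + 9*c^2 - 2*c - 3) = -6*c^3 + 17*c^2 - 5*c - 2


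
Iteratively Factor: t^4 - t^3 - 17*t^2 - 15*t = (t - 5)*(t^3 + 4*t^2 + 3*t) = (t - 5)*(t + 1)*(t^2 + 3*t) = (t - 5)*(t + 1)*(t + 3)*(t)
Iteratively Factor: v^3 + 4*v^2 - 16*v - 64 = (v - 4)*(v^2 + 8*v + 16) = (v - 4)*(v + 4)*(v + 4)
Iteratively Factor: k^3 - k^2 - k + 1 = (k + 1)*(k^2 - 2*k + 1) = (k - 1)*(k + 1)*(k - 1)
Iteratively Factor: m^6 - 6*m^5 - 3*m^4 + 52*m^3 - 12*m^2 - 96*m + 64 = (m - 4)*(m^5 - 2*m^4 - 11*m^3 + 8*m^2 + 20*m - 16) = (m - 4)*(m + 2)*(m^4 - 4*m^3 - 3*m^2 + 14*m - 8) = (m - 4)^2*(m + 2)*(m^3 - 3*m + 2) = (m - 4)^2*(m + 2)^2*(m^2 - 2*m + 1) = (m - 4)^2*(m - 1)*(m + 2)^2*(m - 1)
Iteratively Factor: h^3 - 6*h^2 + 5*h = (h - 5)*(h^2 - h) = (h - 5)*(h - 1)*(h)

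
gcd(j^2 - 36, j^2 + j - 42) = j - 6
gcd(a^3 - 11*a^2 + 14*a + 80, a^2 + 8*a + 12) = a + 2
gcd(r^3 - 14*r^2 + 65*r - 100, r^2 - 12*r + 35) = r - 5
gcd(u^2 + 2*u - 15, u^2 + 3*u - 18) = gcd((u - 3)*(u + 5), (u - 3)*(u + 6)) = u - 3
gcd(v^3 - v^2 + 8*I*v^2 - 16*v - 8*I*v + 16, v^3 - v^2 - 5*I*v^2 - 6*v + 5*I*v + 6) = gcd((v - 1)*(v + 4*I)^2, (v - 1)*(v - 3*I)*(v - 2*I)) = v - 1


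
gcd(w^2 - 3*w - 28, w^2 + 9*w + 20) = w + 4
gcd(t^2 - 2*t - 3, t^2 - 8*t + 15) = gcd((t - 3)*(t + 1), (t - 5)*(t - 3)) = t - 3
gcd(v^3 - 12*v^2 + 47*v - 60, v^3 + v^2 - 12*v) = v - 3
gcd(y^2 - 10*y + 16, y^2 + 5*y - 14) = y - 2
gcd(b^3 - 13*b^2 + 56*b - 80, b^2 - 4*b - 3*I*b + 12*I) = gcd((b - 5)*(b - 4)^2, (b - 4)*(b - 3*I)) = b - 4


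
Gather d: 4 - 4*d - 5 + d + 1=-3*d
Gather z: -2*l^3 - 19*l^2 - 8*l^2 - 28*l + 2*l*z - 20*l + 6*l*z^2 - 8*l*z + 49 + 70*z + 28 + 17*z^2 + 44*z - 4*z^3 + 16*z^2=-2*l^3 - 27*l^2 - 48*l - 4*z^3 + z^2*(6*l + 33) + z*(114 - 6*l) + 77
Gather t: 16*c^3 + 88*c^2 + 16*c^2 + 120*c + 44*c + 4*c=16*c^3 + 104*c^2 + 168*c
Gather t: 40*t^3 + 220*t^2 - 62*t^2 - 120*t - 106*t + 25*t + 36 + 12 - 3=40*t^3 + 158*t^2 - 201*t + 45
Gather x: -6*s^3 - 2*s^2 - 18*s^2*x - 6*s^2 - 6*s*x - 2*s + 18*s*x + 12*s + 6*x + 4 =-6*s^3 - 8*s^2 + 10*s + x*(-18*s^2 + 12*s + 6) + 4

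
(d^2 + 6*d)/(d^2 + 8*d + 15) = d*(d + 6)/(d^2 + 8*d + 15)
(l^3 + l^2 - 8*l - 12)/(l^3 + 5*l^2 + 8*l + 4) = (l - 3)/(l + 1)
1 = 1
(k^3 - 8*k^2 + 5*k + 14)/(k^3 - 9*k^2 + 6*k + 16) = (k - 7)/(k - 8)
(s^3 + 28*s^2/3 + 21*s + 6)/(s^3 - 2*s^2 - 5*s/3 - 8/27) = 9*(s^2 + 9*s + 18)/(9*s^2 - 21*s - 8)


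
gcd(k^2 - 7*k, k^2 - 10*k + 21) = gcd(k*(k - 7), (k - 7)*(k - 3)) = k - 7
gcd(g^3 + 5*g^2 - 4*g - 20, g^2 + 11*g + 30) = g + 5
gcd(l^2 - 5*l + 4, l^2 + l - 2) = l - 1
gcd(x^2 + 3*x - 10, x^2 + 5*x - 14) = x - 2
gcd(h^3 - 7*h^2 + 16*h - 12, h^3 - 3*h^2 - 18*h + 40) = h - 2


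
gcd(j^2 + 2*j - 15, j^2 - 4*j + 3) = j - 3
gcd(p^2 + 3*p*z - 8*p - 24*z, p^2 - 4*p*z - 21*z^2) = p + 3*z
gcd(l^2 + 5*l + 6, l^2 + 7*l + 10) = l + 2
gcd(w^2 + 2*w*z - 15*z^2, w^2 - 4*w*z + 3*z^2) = -w + 3*z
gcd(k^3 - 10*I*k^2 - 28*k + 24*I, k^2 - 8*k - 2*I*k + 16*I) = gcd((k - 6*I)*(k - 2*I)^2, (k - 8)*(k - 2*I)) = k - 2*I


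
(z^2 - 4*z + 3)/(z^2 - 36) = (z^2 - 4*z + 3)/(z^2 - 36)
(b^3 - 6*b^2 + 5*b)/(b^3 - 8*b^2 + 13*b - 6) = b*(b - 5)/(b^2 - 7*b + 6)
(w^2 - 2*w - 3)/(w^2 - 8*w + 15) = (w + 1)/(w - 5)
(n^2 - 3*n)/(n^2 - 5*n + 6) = n/(n - 2)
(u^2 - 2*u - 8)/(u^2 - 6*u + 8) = (u + 2)/(u - 2)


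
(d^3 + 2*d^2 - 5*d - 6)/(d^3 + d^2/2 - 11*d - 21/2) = 2*(d - 2)/(2*d - 7)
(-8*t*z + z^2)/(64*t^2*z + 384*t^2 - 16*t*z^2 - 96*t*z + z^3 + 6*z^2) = z/(-8*t*z - 48*t + z^2 + 6*z)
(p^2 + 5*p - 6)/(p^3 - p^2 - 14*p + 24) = (p^2 + 5*p - 6)/(p^3 - p^2 - 14*p + 24)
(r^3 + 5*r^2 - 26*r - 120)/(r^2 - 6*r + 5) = (r^2 + 10*r + 24)/(r - 1)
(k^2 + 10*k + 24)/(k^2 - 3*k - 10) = (k^2 + 10*k + 24)/(k^2 - 3*k - 10)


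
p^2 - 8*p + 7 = (p - 7)*(p - 1)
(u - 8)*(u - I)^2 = u^3 - 8*u^2 - 2*I*u^2 - u + 16*I*u + 8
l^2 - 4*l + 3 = (l - 3)*(l - 1)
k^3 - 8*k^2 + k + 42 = (k - 7)*(k - 3)*(k + 2)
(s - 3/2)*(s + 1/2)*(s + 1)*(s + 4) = s^4 + 4*s^3 - 7*s^2/4 - 31*s/4 - 3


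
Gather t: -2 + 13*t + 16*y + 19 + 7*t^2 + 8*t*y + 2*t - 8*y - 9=7*t^2 + t*(8*y + 15) + 8*y + 8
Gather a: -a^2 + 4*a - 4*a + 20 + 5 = 25 - a^2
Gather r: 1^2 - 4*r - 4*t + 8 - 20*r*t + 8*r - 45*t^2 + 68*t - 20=r*(4 - 20*t) - 45*t^2 + 64*t - 11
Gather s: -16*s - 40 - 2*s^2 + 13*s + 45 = -2*s^2 - 3*s + 5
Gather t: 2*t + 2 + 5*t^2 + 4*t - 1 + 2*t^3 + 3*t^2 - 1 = 2*t^3 + 8*t^2 + 6*t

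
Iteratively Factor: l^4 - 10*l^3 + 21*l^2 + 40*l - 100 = (l - 5)*(l^3 - 5*l^2 - 4*l + 20) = (l - 5)*(l + 2)*(l^2 - 7*l + 10) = (l - 5)^2*(l + 2)*(l - 2)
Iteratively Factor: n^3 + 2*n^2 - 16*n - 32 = (n - 4)*(n^2 + 6*n + 8) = (n - 4)*(n + 2)*(n + 4)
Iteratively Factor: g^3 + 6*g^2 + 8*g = (g)*(g^2 + 6*g + 8) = g*(g + 2)*(g + 4)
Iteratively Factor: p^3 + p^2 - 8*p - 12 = (p + 2)*(p^2 - p - 6) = (p - 3)*(p + 2)*(p + 2)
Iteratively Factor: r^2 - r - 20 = (r - 5)*(r + 4)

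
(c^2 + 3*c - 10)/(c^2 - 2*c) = (c + 5)/c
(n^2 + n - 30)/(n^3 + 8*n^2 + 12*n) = (n - 5)/(n*(n + 2))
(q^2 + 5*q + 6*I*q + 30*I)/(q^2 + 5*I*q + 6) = (q + 5)/(q - I)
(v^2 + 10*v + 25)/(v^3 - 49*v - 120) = (v + 5)/(v^2 - 5*v - 24)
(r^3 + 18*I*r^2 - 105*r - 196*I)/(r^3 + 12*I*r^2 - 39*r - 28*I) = (r + 7*I)/(r + I)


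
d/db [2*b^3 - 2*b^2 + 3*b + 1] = 6*b^2 - 4*b + 3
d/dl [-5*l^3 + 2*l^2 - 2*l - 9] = -15*l^2 + 4*l - 2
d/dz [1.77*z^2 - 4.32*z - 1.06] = 3.54*z - 4.32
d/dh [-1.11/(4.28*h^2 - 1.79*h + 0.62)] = (9.5016*h - 1.9869)/(4.28*h^2 - 1.79*h + 0.62)^2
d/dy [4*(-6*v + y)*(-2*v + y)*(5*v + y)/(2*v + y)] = 4*(-116*v^3 - 12*v^2*y + 3*v*y^2 + 2*y^3)/(4*v^2 + 4*v*y + y^2)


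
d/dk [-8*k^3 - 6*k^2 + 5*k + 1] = -24*k^2 - 12*k + 5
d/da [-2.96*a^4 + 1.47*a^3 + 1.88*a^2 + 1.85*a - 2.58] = -11.84*a^3 + 4.41*a^2 + 3.76*a + 1.85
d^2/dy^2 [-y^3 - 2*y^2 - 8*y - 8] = -6*y - 4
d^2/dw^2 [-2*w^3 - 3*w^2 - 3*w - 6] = -12*w - 6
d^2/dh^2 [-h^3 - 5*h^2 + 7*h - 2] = -6*h - 10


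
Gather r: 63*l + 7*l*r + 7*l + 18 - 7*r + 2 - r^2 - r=70*l - r^2 + r*(7*l - 8) + 20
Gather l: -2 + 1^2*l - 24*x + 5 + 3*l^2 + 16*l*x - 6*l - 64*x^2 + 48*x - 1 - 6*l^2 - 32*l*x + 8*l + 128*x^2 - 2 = -3*l^2 + l*(3 - 16*x) + 64*x^2 + 24*x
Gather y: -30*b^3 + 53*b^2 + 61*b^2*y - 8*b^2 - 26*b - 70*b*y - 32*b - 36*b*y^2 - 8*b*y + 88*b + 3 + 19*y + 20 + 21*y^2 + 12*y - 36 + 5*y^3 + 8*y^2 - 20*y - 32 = -30*b^3 + 45*b^2 + 30*b + 5*y^3 + y^2*(29 - 36*b) + y*(61*b^2 - 78*b + 11) - 45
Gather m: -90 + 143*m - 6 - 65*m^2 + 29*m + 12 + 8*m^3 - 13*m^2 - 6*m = 8*m^3 - 78*m^2 + 166*m - 84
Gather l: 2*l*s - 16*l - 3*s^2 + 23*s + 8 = l*(2*s - 16) - 3*s^2 + 23*s + 8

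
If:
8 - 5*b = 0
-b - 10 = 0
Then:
No Solution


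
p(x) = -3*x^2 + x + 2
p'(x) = 1 - 6*x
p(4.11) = -44.57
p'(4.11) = -23.66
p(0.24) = 2.07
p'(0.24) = -0.44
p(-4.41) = -60.75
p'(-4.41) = 27.46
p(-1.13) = -2.96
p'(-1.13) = 7.78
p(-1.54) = -6.65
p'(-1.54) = 10.24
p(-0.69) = -0.12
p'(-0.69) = 5.14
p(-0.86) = -1.08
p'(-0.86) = 6.16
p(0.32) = 2.01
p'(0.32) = -0.92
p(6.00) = -100.00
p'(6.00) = -35.00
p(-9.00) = -250.00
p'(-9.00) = 55.00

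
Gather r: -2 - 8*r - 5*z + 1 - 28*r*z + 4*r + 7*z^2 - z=r*(-28*z - 4) + 7*z^2 - 6*z - 1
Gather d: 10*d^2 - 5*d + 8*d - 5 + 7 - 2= 10*d^2 + 3*d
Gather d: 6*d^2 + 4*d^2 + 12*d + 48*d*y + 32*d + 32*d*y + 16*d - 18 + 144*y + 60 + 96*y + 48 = 10*d^2 + d*(80*y + 60) + 240*y + 90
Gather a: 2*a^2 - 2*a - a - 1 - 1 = 2*a^2 - 3*a - 2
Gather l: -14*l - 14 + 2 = -14*l - 12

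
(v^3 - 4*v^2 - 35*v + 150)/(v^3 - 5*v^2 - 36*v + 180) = (v - 5)/(v - 6)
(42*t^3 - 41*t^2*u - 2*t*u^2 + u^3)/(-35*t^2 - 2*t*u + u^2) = (-6*t^2 + 5*t*u + u^2)/(5*t + u)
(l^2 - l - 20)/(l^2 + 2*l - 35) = (l + 4)/(l + 7)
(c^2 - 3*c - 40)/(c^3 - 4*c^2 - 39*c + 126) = (c^2 - 3*c - 40)/(c^3 - 4*c^2 - 39*c + 126)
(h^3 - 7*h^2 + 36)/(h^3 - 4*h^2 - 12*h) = (h - 3)/h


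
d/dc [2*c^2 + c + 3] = 4*c + 1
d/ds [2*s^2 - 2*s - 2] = 4*s - 2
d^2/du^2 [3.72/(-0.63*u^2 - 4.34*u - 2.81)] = (2.952936*u^2 + 20.342448*u - 3.72*(1.26*u + 4.34)*(2.52*u + 8.68) + 13.171032)/(0.63*u^2 + 4.34*u + 2.81)^3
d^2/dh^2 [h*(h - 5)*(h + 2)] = 6*h - 6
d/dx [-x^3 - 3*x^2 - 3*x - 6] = -3*x^2 - 6*x - 3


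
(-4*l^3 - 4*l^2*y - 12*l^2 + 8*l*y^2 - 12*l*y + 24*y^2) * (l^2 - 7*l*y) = -4*l^5 + 24*l^4*y - 12*l^4 + 36*l^3*y^2 + 72*l^3*y - 56*l^2*y^3 + 108*l^2*y^2 - 168*l*y^3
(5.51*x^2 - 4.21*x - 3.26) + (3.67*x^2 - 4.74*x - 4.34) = 9.18*x^2 - 8.95*x - 7.6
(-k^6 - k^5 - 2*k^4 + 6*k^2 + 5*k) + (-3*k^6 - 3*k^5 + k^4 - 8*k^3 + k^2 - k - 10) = -4*k^6 - 4*k^5 - k^4 - 8*k^3 + 7*k^2 + 4*k - 10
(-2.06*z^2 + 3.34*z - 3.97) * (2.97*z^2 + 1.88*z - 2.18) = -6.1182*z^4 + 6.047*z^3 - 1.0209*z^2 - 14.7448*z + 8.6546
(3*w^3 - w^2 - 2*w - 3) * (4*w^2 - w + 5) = 12*w^5 - 7*w^4 + 8*w^3 - 15*w^2 - 7*w - 15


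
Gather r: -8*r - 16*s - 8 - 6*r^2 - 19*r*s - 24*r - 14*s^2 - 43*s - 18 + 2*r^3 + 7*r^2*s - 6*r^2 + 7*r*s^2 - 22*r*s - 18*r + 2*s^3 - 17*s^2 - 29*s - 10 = 2*r^3 + r^2*(7*s - 12) + r*(7*s^2 - 41*s - 50) + 2*s^3 - 31*s^2 - 88*s - 36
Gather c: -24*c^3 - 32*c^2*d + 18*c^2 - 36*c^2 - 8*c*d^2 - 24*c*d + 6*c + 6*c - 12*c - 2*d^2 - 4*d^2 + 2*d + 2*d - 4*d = -24*c^3 + c^2*(-32*d - 18) + c*(-8*d^2 - 24*d) - 6*d^2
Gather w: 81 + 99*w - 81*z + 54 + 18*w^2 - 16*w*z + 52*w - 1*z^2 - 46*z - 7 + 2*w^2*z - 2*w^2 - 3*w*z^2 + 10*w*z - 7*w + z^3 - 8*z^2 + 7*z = w^2*(2*z + 16) + w*(-3*z^2 - 6*z + 144) + z^3 - 9*z^2 - 120*z + 128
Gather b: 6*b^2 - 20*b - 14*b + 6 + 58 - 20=6*b^2 - 34*b + 44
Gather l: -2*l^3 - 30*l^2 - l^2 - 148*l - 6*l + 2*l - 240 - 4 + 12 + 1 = -2*l^3 - 31*l^2 - 152*l - 231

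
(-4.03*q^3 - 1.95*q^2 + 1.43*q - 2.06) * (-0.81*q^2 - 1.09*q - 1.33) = 3.2643*q^5 + 5.9722*q^4 + 6.3271*q^3 + 2.7034*q^2 + 0.3435*q + 2.7398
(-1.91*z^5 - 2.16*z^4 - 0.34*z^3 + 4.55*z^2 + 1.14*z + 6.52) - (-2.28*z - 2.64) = -1.91*z^5 - 2.16*z^4 - 0.34*z^3 + 4.55*z^2 + 3.42*z + 9.16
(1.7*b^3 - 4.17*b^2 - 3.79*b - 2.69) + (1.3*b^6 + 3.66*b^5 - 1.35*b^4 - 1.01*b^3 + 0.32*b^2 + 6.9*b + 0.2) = 1.3*b^6 + 3.66*b^5 - 1.35*b^4 + 0.69*b^3 - 3.85*b^2 + 3.11*b - 2.49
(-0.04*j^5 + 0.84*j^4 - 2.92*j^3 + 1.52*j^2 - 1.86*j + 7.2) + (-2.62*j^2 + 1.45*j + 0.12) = -0.04*j^5 + 0.84*j^4 - 2.92*j^3 - 1.1*j^2 - 0.41*j + 7.32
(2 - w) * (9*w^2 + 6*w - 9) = -9*w^3 + 12*w^2 + 21*w - 18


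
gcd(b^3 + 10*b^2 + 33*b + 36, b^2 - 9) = b + 3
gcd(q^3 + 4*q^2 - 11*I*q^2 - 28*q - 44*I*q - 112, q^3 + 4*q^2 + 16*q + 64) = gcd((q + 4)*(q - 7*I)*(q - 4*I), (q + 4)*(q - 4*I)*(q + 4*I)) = q^2 + q*(4 - 4*I) - 16*I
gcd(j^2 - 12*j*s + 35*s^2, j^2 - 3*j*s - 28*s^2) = -j + 7*s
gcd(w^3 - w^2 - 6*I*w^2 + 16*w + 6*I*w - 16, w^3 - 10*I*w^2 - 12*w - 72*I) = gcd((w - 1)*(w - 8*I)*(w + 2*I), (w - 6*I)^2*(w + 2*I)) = w + 2*I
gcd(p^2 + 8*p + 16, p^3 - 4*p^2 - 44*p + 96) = 1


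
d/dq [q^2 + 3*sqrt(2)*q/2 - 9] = 2*q + 3*sqrt(2)/2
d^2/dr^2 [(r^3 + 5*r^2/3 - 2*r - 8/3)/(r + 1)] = 2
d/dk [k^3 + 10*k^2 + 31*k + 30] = 3*k^2 + 20*k + 31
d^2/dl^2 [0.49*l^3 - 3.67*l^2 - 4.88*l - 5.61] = 2.94*l - 7.34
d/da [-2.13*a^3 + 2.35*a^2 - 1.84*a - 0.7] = -6.39*a^2 + 4.7*a - 1.84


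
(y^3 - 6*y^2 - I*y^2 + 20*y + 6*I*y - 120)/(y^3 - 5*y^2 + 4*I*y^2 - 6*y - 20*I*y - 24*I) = (y - 5*I)/(y + 1)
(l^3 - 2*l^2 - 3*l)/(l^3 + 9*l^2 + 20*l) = (l^2 - 2*l - 3)/(l^2 + 9*l + 20)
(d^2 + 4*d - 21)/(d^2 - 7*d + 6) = (d^2 + 4*d - 21)/(d^2 - 7*d + 6)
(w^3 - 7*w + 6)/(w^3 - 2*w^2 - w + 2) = (w + 3)/(w + 1)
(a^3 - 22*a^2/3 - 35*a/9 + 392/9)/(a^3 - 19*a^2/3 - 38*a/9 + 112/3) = (a - 7)/(a - 6)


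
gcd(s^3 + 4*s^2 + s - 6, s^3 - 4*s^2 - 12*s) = s + 2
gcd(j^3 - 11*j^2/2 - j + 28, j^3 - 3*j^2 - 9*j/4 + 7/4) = j - 7/2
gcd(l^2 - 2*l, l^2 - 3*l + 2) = l - 2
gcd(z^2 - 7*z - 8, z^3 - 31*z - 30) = z + 1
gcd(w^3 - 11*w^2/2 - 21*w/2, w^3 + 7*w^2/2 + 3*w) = w^2 + 3*w/2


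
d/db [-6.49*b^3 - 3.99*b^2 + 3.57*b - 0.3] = -19.47*b^2 - 7.98*b + 3.57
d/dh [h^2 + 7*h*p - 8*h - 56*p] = 2*h + 7*p - 8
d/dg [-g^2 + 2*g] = 2 - 2*g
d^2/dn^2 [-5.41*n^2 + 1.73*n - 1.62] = -10.8200000000000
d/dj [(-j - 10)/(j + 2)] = 8/(j + 2)^2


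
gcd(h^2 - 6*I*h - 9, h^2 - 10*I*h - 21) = h - 3*I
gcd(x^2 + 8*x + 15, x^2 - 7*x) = 1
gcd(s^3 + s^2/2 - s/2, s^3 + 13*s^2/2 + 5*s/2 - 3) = s^2 + s/2 - 1/2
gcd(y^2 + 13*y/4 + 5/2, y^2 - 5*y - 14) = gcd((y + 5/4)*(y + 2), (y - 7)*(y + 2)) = y + 2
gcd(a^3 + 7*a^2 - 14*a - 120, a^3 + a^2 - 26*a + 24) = a^2 + 2*a - 24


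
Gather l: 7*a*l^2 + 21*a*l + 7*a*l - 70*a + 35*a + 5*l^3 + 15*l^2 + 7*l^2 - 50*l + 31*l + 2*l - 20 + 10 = -35*a + 5*l^3 + l^2*(7*a + 22) + l*(28*a - 17) - 10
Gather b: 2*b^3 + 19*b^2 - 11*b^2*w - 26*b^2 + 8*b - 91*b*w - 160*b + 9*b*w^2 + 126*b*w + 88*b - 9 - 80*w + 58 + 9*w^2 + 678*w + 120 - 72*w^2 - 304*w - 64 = 2*b^3 + b^2*(-11*w - 7) + b*(9*w^2 + 35*w - 64) - 63*w^2 + 294*w + 105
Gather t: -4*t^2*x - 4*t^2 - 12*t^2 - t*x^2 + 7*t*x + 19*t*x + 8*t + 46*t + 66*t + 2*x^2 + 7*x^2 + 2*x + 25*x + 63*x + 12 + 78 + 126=t^2*(-4*x - 16) + t*(-x^2 + 26*x + 120) + 9*x^2 + 90*x + 216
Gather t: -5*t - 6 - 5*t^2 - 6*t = -5*t^2 - 11*t - 6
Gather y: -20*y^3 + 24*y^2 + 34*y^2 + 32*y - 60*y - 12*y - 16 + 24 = -20*y^3 + 58*y^2 - 40*y + 8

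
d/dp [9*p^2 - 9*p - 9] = 18*p - 9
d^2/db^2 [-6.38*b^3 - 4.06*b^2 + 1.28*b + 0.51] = -38.28*b - 8.12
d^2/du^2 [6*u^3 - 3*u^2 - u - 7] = 36*u - 6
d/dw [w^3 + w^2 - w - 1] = 3*w^2 + 2*w - 1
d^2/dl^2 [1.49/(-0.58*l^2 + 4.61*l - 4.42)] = (1.002472*l^2 - 7.967924*l - 1.49*(1.16*l - 4.61)*(2.32*l - 9.22) + 7.639528)/(0.58*l^2 - 4.61*l + 4.42)^3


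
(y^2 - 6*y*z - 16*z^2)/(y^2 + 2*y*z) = (y - 8*z)/y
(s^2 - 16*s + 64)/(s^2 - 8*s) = (s - 8)/s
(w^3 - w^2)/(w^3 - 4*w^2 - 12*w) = w*(1 - w)/(-w^2 + 4*w + 12)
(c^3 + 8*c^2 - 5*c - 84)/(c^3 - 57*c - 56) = (c^2 + c - 12)/(c^2 - 7*c - 8)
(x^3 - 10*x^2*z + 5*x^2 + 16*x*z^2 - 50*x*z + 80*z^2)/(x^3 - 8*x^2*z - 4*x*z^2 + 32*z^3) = (x + 5)/(x + 2*z)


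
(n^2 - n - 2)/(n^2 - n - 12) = (-n^2 + n + 2)/(-n^2 + n + 12)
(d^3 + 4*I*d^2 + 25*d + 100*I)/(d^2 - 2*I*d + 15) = (d^2 + 9*I*d - 20)/(d + 3*I)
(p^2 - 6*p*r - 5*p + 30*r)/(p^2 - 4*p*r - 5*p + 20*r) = (p - 6*r)/(p - 4*r)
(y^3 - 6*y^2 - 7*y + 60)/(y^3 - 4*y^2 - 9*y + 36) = (y - 5)/(y - 3)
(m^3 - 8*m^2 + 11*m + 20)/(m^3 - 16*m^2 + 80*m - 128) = (m^2 - 4*m - 5)/(m^2 - 12*m + 32)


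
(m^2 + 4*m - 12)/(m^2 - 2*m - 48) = (m - 2)/(m - 8)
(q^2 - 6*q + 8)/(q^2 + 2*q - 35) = (q^2 - 6*q + 8)/(q^2 + 2*q - 35)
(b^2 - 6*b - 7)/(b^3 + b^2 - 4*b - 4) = (b - 7)/(b^2 - 4)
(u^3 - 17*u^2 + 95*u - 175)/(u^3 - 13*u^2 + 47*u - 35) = (u - 5)/(u - 1)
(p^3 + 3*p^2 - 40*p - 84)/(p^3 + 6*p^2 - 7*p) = (p^2 - 4*p - 12)/(p*(p - 1))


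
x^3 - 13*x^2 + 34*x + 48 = (x - 8)*(x - 6)*(x + 1)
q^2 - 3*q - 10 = (q - 5)*(q + 2)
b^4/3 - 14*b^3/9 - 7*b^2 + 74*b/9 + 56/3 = (b/3 + 1)*(b - 7)*(b - 2)*(b + 4/3)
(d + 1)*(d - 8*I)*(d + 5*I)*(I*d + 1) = I*d^4 + 4*d^3 + I*d^3 + 4*d^2 + 37*I*d^2 + 40*d + 37*I*d + 40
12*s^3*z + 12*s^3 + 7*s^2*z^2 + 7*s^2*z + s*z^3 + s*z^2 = (3*s + z)*(4*s + z)*(s*z + s)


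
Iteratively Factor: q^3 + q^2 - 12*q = (q)*(q^2 + q - 12) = q*(q + 4)*(q - 3)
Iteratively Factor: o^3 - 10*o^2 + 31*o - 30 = (o - 2)*(o^2 - 8*o + 15) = (o - 3)*(o - 2)*(o - 5)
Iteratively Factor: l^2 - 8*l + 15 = (l - 5)*(l - 3)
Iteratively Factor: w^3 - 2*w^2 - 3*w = (w - 3)*(w^2 + w) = w*(w - 3)*(w + 1)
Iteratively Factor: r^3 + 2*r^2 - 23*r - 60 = (r - 5)*(r^2 + 7*r + 12) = (r - 5)*(r + 4)*(r + 3)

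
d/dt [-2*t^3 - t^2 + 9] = 2*t*(-3*t - 1)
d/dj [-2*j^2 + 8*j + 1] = 8 - 4*j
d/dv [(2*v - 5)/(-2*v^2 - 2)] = (-v^2 + v*(2*v - 5) - 1)/(v^2 + 1)^2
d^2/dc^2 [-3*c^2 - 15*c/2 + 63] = -6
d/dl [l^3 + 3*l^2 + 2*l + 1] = 3*l^2 + 6*l + 2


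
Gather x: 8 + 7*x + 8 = 7*x + 16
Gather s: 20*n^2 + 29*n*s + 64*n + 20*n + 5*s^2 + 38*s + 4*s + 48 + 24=20*n^2 + 84*n + 5*s^2 + s*(29*n + 42) + 72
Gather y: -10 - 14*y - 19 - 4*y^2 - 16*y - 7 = -4*y^2 - 30*y - 36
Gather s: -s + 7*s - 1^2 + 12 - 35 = 6*s - 24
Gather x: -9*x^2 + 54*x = -9*x^2 + 54*x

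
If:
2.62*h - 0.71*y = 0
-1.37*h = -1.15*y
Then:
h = 0.00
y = 0.00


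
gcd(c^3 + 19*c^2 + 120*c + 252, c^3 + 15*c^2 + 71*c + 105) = c + 7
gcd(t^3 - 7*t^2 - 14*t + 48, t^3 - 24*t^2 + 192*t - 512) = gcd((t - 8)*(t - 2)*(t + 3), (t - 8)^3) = t - 8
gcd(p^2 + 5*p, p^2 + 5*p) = p^2 + 5*p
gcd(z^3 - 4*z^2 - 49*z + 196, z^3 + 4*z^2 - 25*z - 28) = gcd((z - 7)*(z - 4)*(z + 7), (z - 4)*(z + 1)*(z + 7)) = z^2 + 3*z - 28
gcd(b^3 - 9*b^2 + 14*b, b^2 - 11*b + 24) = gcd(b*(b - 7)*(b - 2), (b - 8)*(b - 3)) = 1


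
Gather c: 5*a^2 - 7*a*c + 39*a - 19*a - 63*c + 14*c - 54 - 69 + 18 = 5*a^2 + 20*a + c*(-7*a - 49) - 105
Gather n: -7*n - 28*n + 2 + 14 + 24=40 - 35*n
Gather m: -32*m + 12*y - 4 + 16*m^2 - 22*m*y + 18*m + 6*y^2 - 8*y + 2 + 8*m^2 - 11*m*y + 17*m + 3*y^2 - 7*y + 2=24*m^2 + m*(3 - 33*y) + 9*y^2 - 3*y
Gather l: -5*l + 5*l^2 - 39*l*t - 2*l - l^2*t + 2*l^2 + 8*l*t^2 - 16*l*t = l^2*(7 - t) + l*(8*t^2 - 55*t - 7)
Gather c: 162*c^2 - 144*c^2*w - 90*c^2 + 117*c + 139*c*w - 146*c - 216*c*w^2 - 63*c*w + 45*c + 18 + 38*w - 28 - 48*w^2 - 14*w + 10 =c^2*(72 - 144*w) + c*(-216*w^2 + 76*w + 16) - 48*w^2 + 24*w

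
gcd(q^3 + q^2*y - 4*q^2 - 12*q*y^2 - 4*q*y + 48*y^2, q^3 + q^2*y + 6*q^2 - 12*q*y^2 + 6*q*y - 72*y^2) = -q^2 - q*y + 12*y^2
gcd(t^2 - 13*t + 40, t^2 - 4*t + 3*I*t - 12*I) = 1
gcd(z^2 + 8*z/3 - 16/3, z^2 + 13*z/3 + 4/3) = z + 4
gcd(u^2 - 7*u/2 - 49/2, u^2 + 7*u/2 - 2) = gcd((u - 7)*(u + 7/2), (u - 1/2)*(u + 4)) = 1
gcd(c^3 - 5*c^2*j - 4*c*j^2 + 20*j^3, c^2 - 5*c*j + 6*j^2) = c - 2*j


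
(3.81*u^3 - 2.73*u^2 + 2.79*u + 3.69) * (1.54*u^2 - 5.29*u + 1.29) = 5.8674*u^5 - 24.3591*u^4 + 23.6532*u^3 - 12.5982*u^2 - 15.921*u + 4.7601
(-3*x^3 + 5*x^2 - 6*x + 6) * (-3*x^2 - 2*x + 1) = 9*x^5 - 9*x^4 + 5*x^3 - x^2 - 18*x + 6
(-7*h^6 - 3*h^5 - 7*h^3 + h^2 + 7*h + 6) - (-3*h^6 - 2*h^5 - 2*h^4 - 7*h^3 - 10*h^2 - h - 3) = -4*h^6 - h^5 + 2*h^4 + 11*h^2 + 8*h + 9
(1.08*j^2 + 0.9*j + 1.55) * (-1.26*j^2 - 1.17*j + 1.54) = -1.3608*j^4 - 2.3976*j^3 - 1.3428*j^2 - 0.4275*j + 2.387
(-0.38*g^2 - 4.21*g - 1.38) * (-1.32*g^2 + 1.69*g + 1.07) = 0.5016*g^4 + 4.915*g^3 - 5.6999*g^2 - 6.8369*g - 1.4766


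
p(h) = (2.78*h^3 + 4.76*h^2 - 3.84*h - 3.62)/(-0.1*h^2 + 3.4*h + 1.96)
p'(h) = (0.2*h - 3.4)*(2.78*h^3 + 4.76*h^2 - 3.84*h - 3.62)/(-0.1*h^2 + 3.4*h + 1.96)^2 + (8.34*h^2 + 9.52*h - 3.84)/(-0.1*h^2 + 3.4*h + 1.96) = (-0.278*h^4 + 18.904*h^3 + 32.1464*h^2 + 17.9352*h + 4.7816)/(0.01*h^4 - 0.68*h^3 + 11.168*h^2 + 13.328*h + 3.8416)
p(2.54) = 6.32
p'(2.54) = 5.61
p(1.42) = 1.29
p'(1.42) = 3.41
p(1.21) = 0.61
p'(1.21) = 3.03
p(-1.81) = -0.54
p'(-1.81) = -1.83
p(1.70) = 2.32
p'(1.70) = 3.94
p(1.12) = 0.35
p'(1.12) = 2.87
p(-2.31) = 0.56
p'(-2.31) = -2.57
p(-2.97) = 2.56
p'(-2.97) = -3.46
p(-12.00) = 76.56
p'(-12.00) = -12.00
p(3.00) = 9.13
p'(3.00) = 6.59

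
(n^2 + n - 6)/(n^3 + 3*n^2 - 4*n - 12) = 1/(n + 2)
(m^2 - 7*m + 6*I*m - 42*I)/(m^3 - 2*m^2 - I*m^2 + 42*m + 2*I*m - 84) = (m - 7)/(m^2 - m*(2 + 7*I) + 14*I)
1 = 1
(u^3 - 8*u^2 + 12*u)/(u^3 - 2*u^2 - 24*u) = (u - 2)/(u + 4)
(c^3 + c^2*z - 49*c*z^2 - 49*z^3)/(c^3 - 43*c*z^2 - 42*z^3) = (c + 7*z)/(c + 6*z)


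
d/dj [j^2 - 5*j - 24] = 2*j - 5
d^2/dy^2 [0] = 0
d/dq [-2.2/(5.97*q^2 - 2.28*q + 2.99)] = (26.268*q - 5.016)/(5.97*q^2 - 2.28*q + 2.99)^2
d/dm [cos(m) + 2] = -sin(m)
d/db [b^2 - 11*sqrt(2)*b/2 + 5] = 2*b - 11*sqrt(2)/2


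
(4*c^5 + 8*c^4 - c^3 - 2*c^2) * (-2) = -8*c^5 - 16*c^4 + 2*c^3 + 4*c^2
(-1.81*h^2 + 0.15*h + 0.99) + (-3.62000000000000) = -1.81*h^2 + 0.15*h - 2.63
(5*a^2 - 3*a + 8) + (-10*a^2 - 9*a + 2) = -5*a^2 - 12*a + 10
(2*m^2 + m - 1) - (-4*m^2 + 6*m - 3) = 6*m^2 - 5*m + 2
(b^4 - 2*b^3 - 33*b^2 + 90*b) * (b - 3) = b^5 - 5*b^4 - 27*b^3 + 189*b^2 - 270*b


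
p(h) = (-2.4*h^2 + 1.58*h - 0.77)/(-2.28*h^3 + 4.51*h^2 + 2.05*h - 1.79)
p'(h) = (1.58 - 4.8*h)/(-2.28*h^3 + 4.51*h^2 + 2.05*h - 1.79) + (-2.4*h^2 + 1.58*h - 0.77)*(6.84*h^2 - 9.02*h - 2.05)/(-2.28*h^3 + 4.51*h^2 + 2.05*h - 1.79)^2 = (-5.472*h^4 + 7.2048*h^3 - 17.3126*h^2 + 15.5374*h - 1.2497)/(5.1984*h^6 - 20.5656*h^5 + 10.9921*h^4 + 26.6534*h^3 - 11.9433*h^2 - 7.339*h + 3.2041)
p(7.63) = 0.17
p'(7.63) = -0.03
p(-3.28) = -0.26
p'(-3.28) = -0.08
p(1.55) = -1.10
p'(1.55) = -1.69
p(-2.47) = -0.35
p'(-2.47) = -0.15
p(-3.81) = -0.23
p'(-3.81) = -0.06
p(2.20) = -32.88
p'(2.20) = -1393.76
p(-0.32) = 0.80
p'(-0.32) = -2.27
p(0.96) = -0.63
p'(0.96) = -0.10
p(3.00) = 1.06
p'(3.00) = -1.30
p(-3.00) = -0.29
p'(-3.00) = -0.09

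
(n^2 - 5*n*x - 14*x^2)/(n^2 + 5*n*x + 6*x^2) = (n - 7*x)/(n + 3*x)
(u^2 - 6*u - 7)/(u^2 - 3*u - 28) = (u + 1)/(u + 4)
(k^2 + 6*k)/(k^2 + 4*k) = (k + 6)/(k + 4)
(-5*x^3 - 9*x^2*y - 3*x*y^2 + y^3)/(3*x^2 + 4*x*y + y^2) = (-5*x^2 - 4*x*y + y^2)/(3*x + y)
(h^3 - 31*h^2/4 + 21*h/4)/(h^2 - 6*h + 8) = h*(4*h^2 - 31*h + 21)/(4*(h^2 - 6*h + 8))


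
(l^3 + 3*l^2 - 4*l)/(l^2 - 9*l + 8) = l*(l + 4)/(l - 8)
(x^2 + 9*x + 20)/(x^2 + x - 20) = (x + 4)/(x - 4)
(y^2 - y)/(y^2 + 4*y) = (y - 1)/(y + 4)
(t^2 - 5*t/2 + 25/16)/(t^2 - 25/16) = (4*t - 5)/(4*t + 5)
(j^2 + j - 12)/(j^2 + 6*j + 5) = (j^2 + j - 12)/(j^2 + 6*j + 5)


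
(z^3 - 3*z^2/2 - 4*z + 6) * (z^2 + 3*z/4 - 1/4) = z^5 - 3*z^4/4 - 43*z^3/8 + 27*z^2/8 + 11*z/2 - 3/2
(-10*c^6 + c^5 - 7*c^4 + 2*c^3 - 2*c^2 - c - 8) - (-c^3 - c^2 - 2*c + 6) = -10*c^6 + c^5 - 7*c^4 + 3*c^3 - c^2 + c - 14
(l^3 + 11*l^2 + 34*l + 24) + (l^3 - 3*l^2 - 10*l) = 2*l^3 + 8*l^2 + 24*l + 24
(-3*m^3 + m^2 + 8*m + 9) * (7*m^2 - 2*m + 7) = -21*m^5 + 13*m^4 + 33*m^3 + 54*m^2 + 38*m + 63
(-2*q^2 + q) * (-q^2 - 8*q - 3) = 2*q^4 + 15*q^3 - 2*q^2 - 3*q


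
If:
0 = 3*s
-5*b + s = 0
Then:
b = 0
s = 0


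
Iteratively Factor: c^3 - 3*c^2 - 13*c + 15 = (c - 1)*(c^2 - 2*c - 15) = (c - 5)*(c - 1)*(c + 3)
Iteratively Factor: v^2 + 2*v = (v + 2)*(v)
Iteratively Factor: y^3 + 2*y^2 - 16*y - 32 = (y + 4)*(y^2 - 2*y - 8) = (y + 2)*(y + 4)*(y - 4)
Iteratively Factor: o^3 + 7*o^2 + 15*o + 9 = (o + 1)*(o^2 + 6*o + 9) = (o + 1)*(o + 3)*(o + 3)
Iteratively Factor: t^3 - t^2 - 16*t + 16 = (t - 4)*(t^2 + 3*t - 4) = (t - 4)*(t + 4)*(t - 1)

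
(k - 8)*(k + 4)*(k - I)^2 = k^4 - 4*k^3 - 2*I*k^3 - 33*k^2 + 8*I*k^2 + 4*k + 64*I*k + 32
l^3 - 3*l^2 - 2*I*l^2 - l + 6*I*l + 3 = (l - 3)*(l - I)^2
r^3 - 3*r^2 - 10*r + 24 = (r - 4)*(r - 2)*(r + 3)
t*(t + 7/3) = t^2 + 7*t/3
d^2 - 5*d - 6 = (d - 6)*(d + 1)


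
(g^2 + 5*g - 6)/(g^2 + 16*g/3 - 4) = 3*(g - 1)/(3*g - 2)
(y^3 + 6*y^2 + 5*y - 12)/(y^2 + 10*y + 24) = (y^2 + 2*y - 3)/(y + 6)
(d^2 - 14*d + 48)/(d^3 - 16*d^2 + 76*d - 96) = 1/(d - 2)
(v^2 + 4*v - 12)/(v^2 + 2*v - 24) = (v - 2)/(v - 4)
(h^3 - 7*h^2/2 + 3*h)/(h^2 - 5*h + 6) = h*(2*h - 3)/(2*(h - 3))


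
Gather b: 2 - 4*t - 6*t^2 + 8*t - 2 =-6*t^2 + 4*t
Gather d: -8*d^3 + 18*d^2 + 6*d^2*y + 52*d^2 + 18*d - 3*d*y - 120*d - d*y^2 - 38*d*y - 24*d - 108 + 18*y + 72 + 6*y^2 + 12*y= -8*d^3 + d^2*(6*y + 70) + d*(-y^2 - 41*y - 126) + 6*y^2 + 30*y - 36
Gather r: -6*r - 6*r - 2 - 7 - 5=-12*r - 14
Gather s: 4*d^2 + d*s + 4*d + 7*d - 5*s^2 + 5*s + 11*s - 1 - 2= 4*d^2 + 11*d - 5*s^2 + s*(d + 16) - 3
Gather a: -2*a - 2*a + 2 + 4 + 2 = 8 - 4*a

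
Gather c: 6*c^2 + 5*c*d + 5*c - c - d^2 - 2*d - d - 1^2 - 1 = 6*c^2 + c*(5*d + 4) - d^2 - 3*d - 2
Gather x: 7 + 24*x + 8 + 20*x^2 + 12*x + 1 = 20*x^2 + 36*x + 16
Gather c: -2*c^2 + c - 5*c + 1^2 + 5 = -2*c^2 - 4*c + 6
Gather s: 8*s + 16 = 8*s + 16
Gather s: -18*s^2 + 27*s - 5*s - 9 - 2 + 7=-18*s^2 + 22*s - 4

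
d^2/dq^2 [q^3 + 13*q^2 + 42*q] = 6*q + 26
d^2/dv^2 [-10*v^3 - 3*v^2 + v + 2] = -60*v - 6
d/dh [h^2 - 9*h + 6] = 2*h - 9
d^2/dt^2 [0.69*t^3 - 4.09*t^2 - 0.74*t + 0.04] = 4.14*t - 8.18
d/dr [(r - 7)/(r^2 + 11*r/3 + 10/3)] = 9*(-r^2 + 14*r + 29)/(9*r^4 + 66*r^3 + 181*r^2 + 220*r + 100)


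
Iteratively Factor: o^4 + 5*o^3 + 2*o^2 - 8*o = (o + 2)*(o^3 + 3*o^2 - 4*o) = o*(o + 2)*(o^2 + 3*o - 4) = o*(o + 2)*(o + 4)*(o - 1)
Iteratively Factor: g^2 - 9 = (g - 3)*(g + 3)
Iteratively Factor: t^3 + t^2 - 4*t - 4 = (t + 1)*(t^2 - 4) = (t + 1)*(t + 2)*(t - 2)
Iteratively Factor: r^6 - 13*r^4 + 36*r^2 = (r)*(r^5 - 13*r^3 + 36*r) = r^2*(r^4 - 13*r^2 + 36) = r^2*(r + 2)*(r^3 - 2*r^2 - 9*r + 18) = r^2*(r - 3)*(r + 2)*(r^2 + r - 6) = r^2*(r - 3)*(r - 2)*(r + 2)*(r + 3)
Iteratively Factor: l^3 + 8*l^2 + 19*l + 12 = (l + 4)*(l^2 + 4*l + 3) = (l + 1)*(l + 4)*(l + 3)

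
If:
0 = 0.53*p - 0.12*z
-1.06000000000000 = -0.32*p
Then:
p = 3.31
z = 14.63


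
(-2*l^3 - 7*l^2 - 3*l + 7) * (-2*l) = 4*l^4 + 14*l^3 + 6*l^2 - 14*l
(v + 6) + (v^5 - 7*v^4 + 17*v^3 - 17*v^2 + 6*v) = v^5 - 7*v^4 + 17*v^3 - 17*v^2 + 7*v + 6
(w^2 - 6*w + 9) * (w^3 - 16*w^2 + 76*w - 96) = w^5 - 22*w^4 + 181*w^3 - 696*w^2 + 1260*w - 864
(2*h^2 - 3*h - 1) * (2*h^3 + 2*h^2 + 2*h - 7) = 4*h^5 - 2*h^4 - 4*h^3 - 22*h^2 + 19*h + 7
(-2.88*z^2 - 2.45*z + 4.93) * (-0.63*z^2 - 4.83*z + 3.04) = 1.8144*z^4 + 15.4539*z^3 - 0.0275999999999996*z^2 - 31.2599*z + 14.9872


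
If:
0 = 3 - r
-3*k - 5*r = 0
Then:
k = -5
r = 3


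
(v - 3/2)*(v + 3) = v^2 + 3*v/2 - 9/2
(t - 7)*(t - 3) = t^2 - 10*t + 21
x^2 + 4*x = x*(x + 4)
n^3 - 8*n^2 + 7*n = n*(n - 7)*(n - 1)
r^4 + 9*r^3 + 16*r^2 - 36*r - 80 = (r - 2)*(r + 2)*(r + 4)*(r + 5)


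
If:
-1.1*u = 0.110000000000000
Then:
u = -0.10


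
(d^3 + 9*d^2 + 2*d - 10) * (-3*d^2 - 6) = -3*d^5 - 27*d^4 - 12*d^3 - 24*d^2 - 12*d + 60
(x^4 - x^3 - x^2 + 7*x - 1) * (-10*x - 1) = -10*x^5 + 9*x^4 + 11*x^3 - 69*x^2 + 3*x + 1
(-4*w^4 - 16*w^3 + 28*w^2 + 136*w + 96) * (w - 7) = -4*w^5 + 12*w^4 + 140*w^3 - 60*w^2 - 856*w - 672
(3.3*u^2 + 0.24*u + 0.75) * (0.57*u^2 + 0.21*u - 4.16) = 1.881*u^4 + 0.8298*u^3 - 13.2501*u^2 - 0.8409*u - 3.12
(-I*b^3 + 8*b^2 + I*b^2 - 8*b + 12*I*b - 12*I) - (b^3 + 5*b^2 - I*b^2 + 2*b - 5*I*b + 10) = -b^3 - I*b^3 + 3*b^2 + 2*I*b^2 - 10*b + 17*I*b - 10 - 12*I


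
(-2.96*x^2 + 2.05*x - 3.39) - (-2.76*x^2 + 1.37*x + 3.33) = -0.2*x^2 + 0.68*x - 6.72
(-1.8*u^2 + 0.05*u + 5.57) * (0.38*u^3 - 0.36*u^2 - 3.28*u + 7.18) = -0.684*u^5 + 0.667*u^4 + 8.0026*u^3 - 15.0932*u^2 - 17.9106*u + 39.9926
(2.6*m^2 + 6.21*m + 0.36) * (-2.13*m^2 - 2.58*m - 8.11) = -5.538*m^4 - 19.9353*m^3 - 37.8746*m^2 - 51.2919*m - 2.9196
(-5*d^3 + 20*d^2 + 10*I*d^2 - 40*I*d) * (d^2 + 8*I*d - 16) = -5*d^5 + 20*d^4 - 30*I*d^4 + 120*I*d^3 - 160*I*d^2 + 640*I*d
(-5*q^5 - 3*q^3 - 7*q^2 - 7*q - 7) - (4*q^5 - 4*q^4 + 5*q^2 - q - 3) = -9*q^5 + 4*q^4 - 3*q^3 - 12*q^2 - 6*q - 4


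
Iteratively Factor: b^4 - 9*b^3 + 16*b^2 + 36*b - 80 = (b + 2)*(b^3 - 11*b^2 + 38*b - 40) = (b - 5)*(b + 2)*(b^2 - 6*b + 8) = (b - 5)*(b - 4)*(b + 2)*(b - 2)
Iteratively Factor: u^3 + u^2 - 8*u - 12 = (u - 3)*(u^2 + 4*u + 4) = (u - 3)*(u + 2)*(u + 2)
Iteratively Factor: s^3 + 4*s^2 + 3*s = (s)*(s^2 + 4*s + 3) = s*(s + 1)*(s + 3)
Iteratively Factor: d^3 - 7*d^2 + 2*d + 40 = (d + 2)*(d^2 - 9*d + 20) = (d - 4)*(d + 2)*(d - 5)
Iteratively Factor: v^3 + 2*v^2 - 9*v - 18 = (v - 3)*(v^2 + 5*v + 6) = (v - 3)*(v + 2)*(v + 3)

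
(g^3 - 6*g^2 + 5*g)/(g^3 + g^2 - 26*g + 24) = g*(g - 5)/(g^2 + 2*g - 24)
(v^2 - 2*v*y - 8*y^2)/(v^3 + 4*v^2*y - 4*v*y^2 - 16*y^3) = (-v + 4*y)/(-v^2 - 2*v*y + 8*y^2)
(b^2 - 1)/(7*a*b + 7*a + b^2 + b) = (b - 1)/(7*a + b)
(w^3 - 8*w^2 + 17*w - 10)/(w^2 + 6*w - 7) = (w^2 - 7*w + 10)/(w + 7)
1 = 1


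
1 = 1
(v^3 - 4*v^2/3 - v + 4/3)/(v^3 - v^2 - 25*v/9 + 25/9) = 3*(3*v^2 - v - 4)/(9*v^2 - 25)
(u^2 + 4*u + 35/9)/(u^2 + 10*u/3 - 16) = (9*u^2 + 36*u + 35)/(3*(3*u^2 + 10*u - 48))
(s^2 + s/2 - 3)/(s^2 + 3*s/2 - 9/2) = (s + 2)/(s + 3)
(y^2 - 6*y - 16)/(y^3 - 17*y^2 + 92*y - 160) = (y + 2)/(y^2 - 9*y + 20)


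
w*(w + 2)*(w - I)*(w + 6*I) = w^4 + 2*w^3 + 5*I*w^3 + 6*w^2 + 10*I*w^2 + 12*w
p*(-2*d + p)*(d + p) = -2*d^2*p - d*p^2 + p^3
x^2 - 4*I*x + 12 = (x - 6*I)*(x + 2*I)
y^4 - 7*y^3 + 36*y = y*(y - 6)*(y - 3)*(y + 2)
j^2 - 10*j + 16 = (j - 8)*(j - 2)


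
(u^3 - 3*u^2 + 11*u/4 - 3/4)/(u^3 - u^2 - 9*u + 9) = (u^2 - 2*u + 3/4)/(u^2 - 9)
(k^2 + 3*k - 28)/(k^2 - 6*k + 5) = (k^2 + 3*k - 28)/(k^2 - 6*k + 5)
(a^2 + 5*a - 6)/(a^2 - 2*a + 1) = (a + 6)/(a - 1)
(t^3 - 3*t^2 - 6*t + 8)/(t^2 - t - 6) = (t^2 - 5*t + 4)/(t - 3)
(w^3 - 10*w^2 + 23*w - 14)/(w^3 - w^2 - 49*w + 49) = (w - 2)/(w + 7)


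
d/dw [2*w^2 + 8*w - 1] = 4*w + 8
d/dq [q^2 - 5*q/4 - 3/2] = 2*q - 5/4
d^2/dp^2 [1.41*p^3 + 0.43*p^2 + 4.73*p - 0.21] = 8.46*p + 0.86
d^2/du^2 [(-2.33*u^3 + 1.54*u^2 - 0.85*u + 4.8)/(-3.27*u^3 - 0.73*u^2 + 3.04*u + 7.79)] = (-44.058018*u^6 + 193.506174*u^5 + 16.6436459999999*u^4 - 651.997596*u^3 + 809.29884*u^2 + 207.647808*u - 370.477428)/(34.965783*u^9 + 23.417451*u^8 - 92.291499*u^7 - 293.04476*u^6 - 25.773006*u^5 + 472.418223*u^4 + 670.941965*u^3 - 83.078013*u^2 - 553.438992*u - 472.729139)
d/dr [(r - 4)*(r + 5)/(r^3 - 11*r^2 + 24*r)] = (-r^4 - 2*r^3 + 95*r^2 - 440*r + 480)/(r^2*(r^4 - 22*r^3 + 169*r^2 - 528*r + 576))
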